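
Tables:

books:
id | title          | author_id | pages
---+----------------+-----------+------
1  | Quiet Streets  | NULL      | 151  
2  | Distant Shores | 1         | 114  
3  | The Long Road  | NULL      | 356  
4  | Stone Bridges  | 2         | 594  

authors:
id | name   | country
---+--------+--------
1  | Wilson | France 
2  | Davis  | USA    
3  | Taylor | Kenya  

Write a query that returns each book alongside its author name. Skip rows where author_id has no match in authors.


INNER JOIN keeps only books rows whose author_id matches an id in authors. Walk through each book:
  - book 1 (Quiet Streets): author_id=NULL, no match -> dropped
  - book 2 (Distant Shores): author_id=1 -> matches Wilson
  - book 3 (The Long Road): author_id=NULL, no match -> dropped
  - book 4 (Stone Bridges): author_id=2 -> matches Davis
So 2 of 4 rows are dropped.

SQL:
SELECT a.title, b.name AS author
FROM books a
INNER JOIN authors b ON a.author_id = b.id

Result:
title          | author
---------------+-------
Distant Shores | Wilson
Stone Bridges  | Davis 


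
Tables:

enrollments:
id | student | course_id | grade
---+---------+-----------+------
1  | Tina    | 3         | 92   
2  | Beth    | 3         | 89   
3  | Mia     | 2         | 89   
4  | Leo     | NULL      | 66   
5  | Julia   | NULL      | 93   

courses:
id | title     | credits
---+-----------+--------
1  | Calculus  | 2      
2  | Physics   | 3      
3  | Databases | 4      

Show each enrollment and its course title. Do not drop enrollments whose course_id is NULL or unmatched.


LEFT JOIN keeps every row from enrollments (the left table); where course_id has no match in courses, the course columns become NULL. Walk through each enrollment:
  - enrollment 1 (Tina): course_id=3 -> matches Databases
  - enrollment 2 (Beth): course_id=3 -> matches Databases
  - enrollment 3 (Mia): course_id=2 -> matches Physics
  - enrollment 4 (Leo): course_id=NULL, no match -> kept with NULL
  - enrollment 5 (Julia): course_id=NULL, no match -> kept with NULL
All 5 rows appear; 2 have NULL course.

SQL:
SELECT a.student, b.title AS course
FROM enrollments a
LEFT JOIN courses b ON a.course_id = b.id

Result:
student | course   
--------+----------
Tina    | Databases
Beth    | Databases
Mia     | Physics  
Leo     | NULL     
Julia   | NULL     


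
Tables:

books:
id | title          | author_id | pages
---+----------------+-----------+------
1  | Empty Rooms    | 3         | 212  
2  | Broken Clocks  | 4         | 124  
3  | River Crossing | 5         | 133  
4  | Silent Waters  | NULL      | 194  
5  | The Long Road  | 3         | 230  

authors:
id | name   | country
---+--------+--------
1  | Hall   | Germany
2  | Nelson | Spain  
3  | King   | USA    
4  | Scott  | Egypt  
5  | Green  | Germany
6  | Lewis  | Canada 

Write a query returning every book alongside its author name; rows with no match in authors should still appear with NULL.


LEFT JOIN keeps every row from books (the left table); where author_id has no match in authors, the author columns become NULL. Walk through each book:
  - book 1 (Empty Rooms): author_id=3 -> matches King
  - book 2 (Broken Clocks): author_id=4 -> matches Scott
  - book 3 (River Crossing): author_id=5 -> matches Green
  - book 4 (Silent Waters): author_id=NULL, no match -> kept with NULL
  - book 5 (The Long Road): author_id=3 -> matches King
All 5 rows appear; 1 has NULL author.

SQL:
SELECT a.title, b.name AS author
FROM books a
LEFT JOIN authors b ON a.author_id = b.id

Result:
title          | author
---------------+-------
Empty Rooms    | King  
Broken Clocks  | Scott 
River Crossing | Green 
Silent Waters  | NULL  
The Long Road  | King  


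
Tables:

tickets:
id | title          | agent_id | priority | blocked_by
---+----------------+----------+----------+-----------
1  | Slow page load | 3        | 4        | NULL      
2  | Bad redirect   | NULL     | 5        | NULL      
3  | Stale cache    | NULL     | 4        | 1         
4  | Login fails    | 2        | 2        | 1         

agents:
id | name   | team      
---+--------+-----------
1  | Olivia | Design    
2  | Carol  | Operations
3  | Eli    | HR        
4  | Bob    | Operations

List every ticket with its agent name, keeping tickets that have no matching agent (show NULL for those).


LEFT JOIN keeps every row from tickets (the left table); where agent_id has no match in agents, the agent columns become NULL. Walk through each ticket:
  - ticket 1 (Slow page load): agent_id=3 -> matches Eli
  - ticket 2 (Bad redirect): agent_id=NULL, no match -> kept with NULL
  - ticket 3 (Stale cache): agent_id=NULL, no match -> kept with NULL
  - ticket 4 (Login fails): agent_id=2 -> matches Carol
All 4 rows appear; 2 have NULL agent.

SQL:
SELECT a.title, b.name AS agent
FROM tickets a
LEFT JOIN agents b ON a.agent_id = b.id

Result:
title          | agent
---------------+------
Slow page load | Eli  
Bad redirect   | NULL 
Stale cache    | NULL 
Login fails    | Carol


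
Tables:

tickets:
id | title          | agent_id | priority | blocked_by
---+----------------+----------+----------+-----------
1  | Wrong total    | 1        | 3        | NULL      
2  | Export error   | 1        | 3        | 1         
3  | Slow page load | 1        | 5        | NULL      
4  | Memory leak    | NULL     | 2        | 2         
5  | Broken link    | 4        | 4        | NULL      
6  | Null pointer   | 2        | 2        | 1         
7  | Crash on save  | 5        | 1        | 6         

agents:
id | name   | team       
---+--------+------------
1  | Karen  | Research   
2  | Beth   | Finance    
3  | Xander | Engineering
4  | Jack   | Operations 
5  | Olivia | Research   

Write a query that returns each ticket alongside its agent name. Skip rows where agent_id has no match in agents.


INNER JOIN keeps only tickets rows whose agent_id matches an id in agents. Walk through each ticket:
  - ticket 1 (Wrong total): agent_id=1 -> matches Karen
  - ticket 2 (Export error): agent_id=1 -> matches Karen
  - ticket 3 (Slow page load): agent_id=1 -> matches Karen
  - ticket 4 (Memory leak): agent_id=NULL, no match -> dropped
  - ticket 5 (Broken link): agent_id=4 -> matches Jack
  - ticket 6 (Null pointer): agent_id=2 -> matches Beth
  - ticket 7 (Crash on save): agent_id=5 -> matches Olivia
So 1 of 7 rows is dropped.

SQL:
SELECT a.title, b.name AS agent
FROM tickets a
INNER JOIN agents b ON a.agent_id = b.id

Result:
title          | agent 
---------------+-------
Wrong total    | Karen 
Export error   | Karen 
Slow page load | Karen 
Broken link    | Jack  
Null pointer   | Beth  
Crash on save  | Olivia


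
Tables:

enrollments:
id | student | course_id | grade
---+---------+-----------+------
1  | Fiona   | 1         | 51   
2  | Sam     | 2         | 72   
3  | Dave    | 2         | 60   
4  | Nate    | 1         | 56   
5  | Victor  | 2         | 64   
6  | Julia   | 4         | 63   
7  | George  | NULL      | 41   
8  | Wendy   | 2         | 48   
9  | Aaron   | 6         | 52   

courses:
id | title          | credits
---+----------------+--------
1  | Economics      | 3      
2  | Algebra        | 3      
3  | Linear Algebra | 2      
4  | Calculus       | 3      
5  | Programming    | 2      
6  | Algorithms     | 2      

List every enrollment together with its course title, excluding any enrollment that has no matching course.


INNER JOIN keeps only enrollments rows whose course_id matches an id in courses. Walk through each enrollment:
  - enrollment 1 (Fiona): course_id=1 -> matches Economics
  - enrollment 2 (Sam): course_id=2 -> matches Algebra
  - enrollment 3 (Dave): course_id=2 -> matches Algebra
  - enrollment 4 (Nate): course_id=1 -> matches Economics
  - enrollment 5 (Victor): course_id=2 -> matches Algebra
  - enrollment 6 (Julia): course_id=4 -> matches Calculus
  - enrollment 7 (George): course_id=NULL, no match -> dropped
  - enrollment 8 (Wendy): course_id=2 -> matches Algebra
  - enrollment 9 (Aaron): course_id=6 -> matches Algorithms
So 1 of 9 rows is dropped.

SQL:
SELECT a.student, b.title AS course
FROM enrollments a
INNER JOIN courses b ON a.course_id = b.id

Result:
student | course    
--------+-----------
Fiona   | Economics 
Sam     | Algebra   
Dave    | Algebra   
Nate    | Economics 
Victor  | Algebra   
Julia   | Calculus  
Wendy   | Algebra   
Aaron   | Algorithms


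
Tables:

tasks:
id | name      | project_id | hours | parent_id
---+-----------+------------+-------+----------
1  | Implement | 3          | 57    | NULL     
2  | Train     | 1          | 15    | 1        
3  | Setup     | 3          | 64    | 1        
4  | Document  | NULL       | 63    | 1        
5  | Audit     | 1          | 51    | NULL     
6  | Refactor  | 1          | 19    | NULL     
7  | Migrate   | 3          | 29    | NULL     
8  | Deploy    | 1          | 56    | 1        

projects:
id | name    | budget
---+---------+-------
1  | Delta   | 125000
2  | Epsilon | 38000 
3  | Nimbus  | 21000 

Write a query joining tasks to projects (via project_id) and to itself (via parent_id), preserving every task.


Two LEFT JOINs from the same base table tasks: one to projects via project_id, one to tasks itself via parent_id. Both are LEFT so every task is preserved.
Match against projects:
  - task 1 (Implement): project_id=3 -> matches Nimbus
  - task 2 (Train): project_id=1 -> matches Delta
  - task 3 (Setup): project_id=3 -> matches Nimbus
  - task 4 (Document): project_id=NULL, no match -> kept with NULL
  - task 5 (Audit): project_id=1 -> matches Delta
  - task 6 (Refactor): project_id=1 -> matches Delta
  - task 7 (Migrate): project_id=3 -> matches Nimbus
  - task 8 (Deploy): project_id=1 -> matches Delta
Match against tasks (self):
  - task 1 (Implement): parent_id=NULL -> NULL
  - task 2 (Train): parent_id=1 -> Implement
  - task 3 (Setup): parent_id=1 -> Implement
  - task 4 (Document): parent_id=1 -> Implement
  - task 5 (Audit): parent_id=NULL -> NULL
  - task 6 (Refactor): parent_id=NULL -> NULL
  - task 7 (Migrate): parent_id=NULL -> NULL
  - task 8 (Deploy): parent_id=1 -> Implement

SQL:
SELECT a.name, b.name AS project, c.name AS parent
FROM tasks a
LEFT JOIN projects b ON a.project_id = b.id
LEFT JOIN tasks c ON a.parent_id = c.id

Result:
name      | project | parent   
----------+---------+----------
Implement | Nimbus  | NULL     
Train     | Delta   | Implement
Setup     | Nimbus  | Implement
Document  | NULL    | Implement
Audit     | Delta   | NULL     
Refactor  | Delta   | NULL     
Migrate   | Nimbus  | NULL     
Deploy    | Delta   | Implement


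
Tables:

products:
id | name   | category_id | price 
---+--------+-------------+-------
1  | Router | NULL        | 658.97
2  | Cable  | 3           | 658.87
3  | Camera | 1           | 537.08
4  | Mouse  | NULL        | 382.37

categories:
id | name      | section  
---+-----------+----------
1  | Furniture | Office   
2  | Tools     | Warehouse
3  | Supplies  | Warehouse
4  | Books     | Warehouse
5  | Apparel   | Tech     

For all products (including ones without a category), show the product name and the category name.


LEFT JOIN keeps every row from products (the left table); where category_id has no match in categories, the category columns become NULL. Walk through each product:
  - product 1 (Router): category_id=NULL, no match -> kept with NULL
  - product 2 (Cable): category_id=3 -> matches Supplies
  - product 3 (Camera): category_id=1 -> matches Furniture
  - product 4 (Mouse): category_id=NULL, no match -> kept with NULL
All 4 rows appear; 2 have NULL category.

SQL:
SELECT a.name, b.name AS category
FROM products a
LEFT JOIN categories b ON a.category_id = b.id

Result:
name   | category 
-------+----------
Router | NULL     
Cable  | Supplies 
Camera | Furniture
Mouse  | NULL     


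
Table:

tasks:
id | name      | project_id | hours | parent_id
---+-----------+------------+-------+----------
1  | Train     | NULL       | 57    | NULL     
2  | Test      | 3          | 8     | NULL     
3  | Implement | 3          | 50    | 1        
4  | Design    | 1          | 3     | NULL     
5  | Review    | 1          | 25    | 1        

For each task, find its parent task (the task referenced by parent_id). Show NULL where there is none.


This is a self-join: tasks is joined to a second copy of itself, matching each row's parent_id to another row's id. Use LEFT JOIN so rows with parent_id=NULL are kept.
  - task 1 (Train): parent_id=NULL -> NULL
  - task 2 (Test): parent_id=NULL -> NULL
  - task 3 (Implement): parent_id=1 -> Train
  - task 4 (Design): parent_id=NULL -> NULL
  - task 5 (Review): parent_id=1 -> Train

SQL:
SELECT a.name AS item, b.name AS parent
FROM tasks a
LEFT JOIN tasks b ON a.parent_id = b.id

Result:
item      | parent
----------+-------
Train     | NULL  
Test      | NULL  
Implement | Train 
Design    | NULL  
Review    | Train 


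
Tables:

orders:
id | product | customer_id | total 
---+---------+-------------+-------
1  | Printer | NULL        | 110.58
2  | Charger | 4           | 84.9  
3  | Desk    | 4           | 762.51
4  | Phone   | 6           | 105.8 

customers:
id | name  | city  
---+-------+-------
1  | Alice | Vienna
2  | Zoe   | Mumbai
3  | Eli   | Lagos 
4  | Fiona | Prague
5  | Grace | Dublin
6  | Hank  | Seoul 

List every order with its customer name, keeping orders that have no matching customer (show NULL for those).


LEFT JOIN keeps every row from orders (the left table); where customer_id has no match in customers, the customer columns become NULL. Walk through each order:
  - order 1 (Printer): customer_id=NULL, no match -> kept with NULL
  - order 2 (Charger): customer_id=4 -> matches Fiona
  - order 3 (Desk): customer_id=4 -> matches Fiona
  - order 4 (Phone): customer_id=6 -> matches Hank
All 4 rows appear; 1 has NULL customer.

SQL:
SELECT a.product, b.name AS customer
FROM orders a
LEFT JOIN customers b ON a.customer_id = b.id

Result:
product | customer
--------+---------
Printer | NULL    
Charger | Fiona   
Desk    | Fiona   
Phone   | Hank    


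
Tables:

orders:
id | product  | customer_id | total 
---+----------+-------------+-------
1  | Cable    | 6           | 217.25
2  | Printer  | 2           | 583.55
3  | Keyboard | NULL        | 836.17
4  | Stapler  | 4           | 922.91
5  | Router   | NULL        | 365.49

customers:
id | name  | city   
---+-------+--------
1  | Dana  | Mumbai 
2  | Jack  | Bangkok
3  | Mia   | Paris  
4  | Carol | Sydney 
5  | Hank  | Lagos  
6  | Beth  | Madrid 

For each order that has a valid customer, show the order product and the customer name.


INNER JOIN keeps only orders rows whose customer_id matches an id in customers. Walk through each order:
  - order 1 (Cable): customer_id=6 -> matches Beth
  - order 2 (Printer): customer_id=2 -> matches Jack
  - order 3 (Keyboard): customer_id=NULL, no match -> dropped
  - order 4 (Stapler): customer_id=4 -> matches Carol
  - order 5 (Router): customer_id=NULL, no match -> dropped
So 2 of 5 rows are dropped.

SQL:
SELECT a.product, b.name AS customer
FROM orders a
INNER JOIN customers b ON a.customer_id = b.id

Result:
product | customer
--------+---------
Cable   | Beth    
Printer | Jack    
Stapler | Carol   


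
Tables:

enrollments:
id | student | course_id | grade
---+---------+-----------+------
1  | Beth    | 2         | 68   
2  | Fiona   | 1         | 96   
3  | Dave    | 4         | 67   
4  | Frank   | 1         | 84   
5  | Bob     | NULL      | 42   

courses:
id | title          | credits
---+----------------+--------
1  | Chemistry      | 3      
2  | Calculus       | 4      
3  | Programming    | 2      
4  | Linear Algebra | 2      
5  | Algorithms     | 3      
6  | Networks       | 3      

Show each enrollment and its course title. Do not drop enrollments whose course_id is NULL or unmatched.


LEFT JOIN keeps every row from enrollments (the left table); where course_id has no match in courses, the course columns become NULL. Walk through each enrollment:
  - enrollment 1 (Beth): course_id=2 -> matches Calculus
  - enrollment 2 (Fiona): course_id=1 -> matches Chemistry
  - enrollment 3 (Dave): course_id=4 -> matches Linear Algebra
  - enrollment 4 (Frank): course_id=1 -> matches Chemistry
  - enrollment 5 (Bob): course_id=NULL, no match -> kept with NULL
All 5 rows appear; 1 has NULL course.

SQL:
SELECT a.student, b.title AS course
FROM enrollments a
LEFT JOIN courses b ON a.course_id = b.id

Result:
student | course        
--------+---------------
Beth    | Calculus      
Fiona   | Chemistry     
Dave    | Linear Algebra
Frank   | Chemistry     
Bob     | NULL          


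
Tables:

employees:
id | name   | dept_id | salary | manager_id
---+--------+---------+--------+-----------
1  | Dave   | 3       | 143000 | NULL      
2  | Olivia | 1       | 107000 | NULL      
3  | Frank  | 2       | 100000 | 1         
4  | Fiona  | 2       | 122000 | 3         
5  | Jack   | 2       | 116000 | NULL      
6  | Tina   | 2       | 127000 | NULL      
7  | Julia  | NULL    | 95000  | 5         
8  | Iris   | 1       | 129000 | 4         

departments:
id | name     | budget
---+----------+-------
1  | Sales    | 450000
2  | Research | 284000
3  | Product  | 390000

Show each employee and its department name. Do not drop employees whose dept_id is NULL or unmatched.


LEFT JOIN keeps every row from employees (the left table); where dept_id has no match in departments, the department columns become NULL. Walk through each employee:
  - employee 1 (Dave): dept_id=3 -> matches Product
  - employee 2 (Olivia): dept_id=1 -> matches Sales
  - employee 3 (Frank): dept_id=2 -> matches Research
  - employee 4 (Fiona): dept_id=2 -> matches Research
  - employee 5 (Jack): dept_id=2 -> matches Research
  - employee 6 (Tina): dept_id=2 -> matches Research
  - employee 7 (Julia): dept_id=NULL, no match -> kept with NULL
  - employee 8 (Iris): dept_id=1 -> matches Sales
All 8 rows appear; 1 has NULL department.

SQL:
SELECT a.name, b.name AS department
FROM employees a
LEFT JOIN departments b ON a.dept_id = b.id

Result:
name   | department
-------+-----------
Dave   | Product   
Olivia | Sales     
Frank  | Research  
Fiona  | Research  
Jack   | Research  
Tina   | Research  
Julia  | NULL      
Iris   | Sales     


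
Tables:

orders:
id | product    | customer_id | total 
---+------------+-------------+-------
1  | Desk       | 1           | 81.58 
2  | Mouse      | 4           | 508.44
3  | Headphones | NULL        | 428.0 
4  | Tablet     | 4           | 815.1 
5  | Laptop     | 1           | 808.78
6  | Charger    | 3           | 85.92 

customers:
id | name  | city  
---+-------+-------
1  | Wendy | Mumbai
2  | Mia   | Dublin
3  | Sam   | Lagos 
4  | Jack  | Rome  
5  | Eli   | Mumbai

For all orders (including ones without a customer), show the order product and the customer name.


LEFT JOIN keeps every row from orders (the left table); where customer_id has no match in customers, the customer columns become NULL. Walk through each order:
  - order 1 (Desk): customer_id=1 -> matches Wendy
  - order 2 (Mouse): customer_id=4 -> matches Jack
  - order 3 (Headphones): customer_id=NULL, no match -> kept with NULL
  - order 4 (Tablet): customer_id=4 -> matches Jack
  - order 5 (Laptop): customer_id=1 -> matches Wendy
  - order 6 (Charger): customer_id=3 -> matches Sam
All 6 rows appear; 1 has NULL customer.

SQL:
SELECT a.product, b.name AS customer
FROM orders a
LEFT JOIN customers b ON a.customer_id = b.id

Result:
product    | customer
-----------+---------
Desk       | Wendy   
Mouse      | Jack    
Headphones | NULL    
Tablet     | Jack    
Laptop     | Wendy   
Charger    | Sam     


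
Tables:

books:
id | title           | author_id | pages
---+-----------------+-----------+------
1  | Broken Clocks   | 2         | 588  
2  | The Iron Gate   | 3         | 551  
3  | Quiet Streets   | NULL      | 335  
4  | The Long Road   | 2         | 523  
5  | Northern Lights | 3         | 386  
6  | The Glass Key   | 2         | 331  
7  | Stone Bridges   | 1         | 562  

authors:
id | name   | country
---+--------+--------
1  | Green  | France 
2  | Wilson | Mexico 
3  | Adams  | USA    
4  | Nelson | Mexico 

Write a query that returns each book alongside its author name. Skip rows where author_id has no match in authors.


INNER JOIN keeps only books rows whose author_id matches an id in authors. Walk through each book:
  - book 1 (Broken Clocks): author_id=2 -> matches Wilson
  - book 2 (The Iron Gate): author_id=3 -> matches Adams
  - book 3 (Quiet Streets): author_id=NULL, no match -> dropped
  - book 4 (The Long Road): author_id=2 -> matches Wilson
  - book 5 (Northern Lights): author_id=3 -> matches Adams
  - book 6 (The Glass Key): author_id=2 -> matches Wilson
  - book 7 (Stone Bridges): author_id=1 -> matches Green
So 1 of 7 rows is dropped.

SQL:
SELECT a.title, b.name AS author
FROM books a
INNER JOIN authors b ON a.author_id = b.id

Result:
title           | author
----------------+-------
Broken Clocks   | Wilson
The Iron Gate   | Adams 
The Long Road   | Wilson
Northern Lights | Adams 
The Glass Key   | Wilson
Stone Bridges   | Green 


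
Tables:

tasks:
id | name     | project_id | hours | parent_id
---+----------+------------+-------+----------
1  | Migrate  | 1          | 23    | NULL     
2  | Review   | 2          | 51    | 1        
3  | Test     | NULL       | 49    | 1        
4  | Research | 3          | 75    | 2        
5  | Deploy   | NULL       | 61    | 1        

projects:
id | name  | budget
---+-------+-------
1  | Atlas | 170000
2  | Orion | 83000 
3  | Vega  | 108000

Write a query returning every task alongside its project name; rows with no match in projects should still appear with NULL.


LEFT JOIN keeps every row from tasks (the left table); where project_id has no match in projects, the project columns become NULL. Walk through each task:
  - task 1 (Migrate): project_id=1 -> matches Atlas
  - task 2 (Review): project_id=2 -> matches Orion
  - task 3 (Test): project_id=NULL, no match -> kept with NULL
  - task 4 (Research): project_id=3 -> matches Vega
  - task 5 (Deploy): project_id=NULL, no match -> kept with NULL
All 5 rows appear; 2 have NULL project.

SQL:
SELECT a.name, b.name AS project
FROM tasks a
LEFT JOIN projects b ON a.project_id = b.id

Result:
name     | project
---------+--------
Migrate  | Atlas  
Review   | Orion  
Test     | NULL   
Research | Vega   
Deploy   | NULL   


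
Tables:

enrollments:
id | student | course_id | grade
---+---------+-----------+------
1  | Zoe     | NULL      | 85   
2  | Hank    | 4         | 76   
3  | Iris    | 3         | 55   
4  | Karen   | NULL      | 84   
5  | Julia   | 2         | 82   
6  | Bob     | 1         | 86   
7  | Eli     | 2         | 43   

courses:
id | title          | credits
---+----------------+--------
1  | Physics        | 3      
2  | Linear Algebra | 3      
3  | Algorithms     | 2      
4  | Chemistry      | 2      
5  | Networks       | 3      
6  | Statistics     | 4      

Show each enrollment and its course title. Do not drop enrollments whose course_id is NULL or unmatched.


LEFT JOIN keeps every row from enrollments (the left table); where course_id has no match in courses, the course columns become NULL. Walk through each enrollment:
  - enrollment 1 (Zoe): course_id=NULL, no match -> kept with NULL
  - enrollment 2 (Hank): course_id=4 -> matches Chemistry
  - enrollment 3 (Iris): course_id=3 -> matches Algorithms
  - enrollment 4 (Karen): course_id=NULL, no match -> kept with NULL
  - enrollment 5 (Julia): course_id=2 -> matches Linear Algebra
  - enrollment 6 (Bob): course_id=1 -> matches Physics
  - enrollment 7 (Eli): course_id=2 -> matches Linear Algebra
All 7 rows appear; 2 have NULL course.

SQL:
SELECT a.student, b.title AS course
FROM enrollments a
LEFT JOIN courses b ON a.course_id = b.id

Result:
student | course        
--------+---------------
Zoe     | NULL          
Hank    | Chemistry     
Iris    | Algorithms    
Karen   | NULL          
Julia   | Linear Algebra
Bob     | Physics       
Eli     | Linear Algebra


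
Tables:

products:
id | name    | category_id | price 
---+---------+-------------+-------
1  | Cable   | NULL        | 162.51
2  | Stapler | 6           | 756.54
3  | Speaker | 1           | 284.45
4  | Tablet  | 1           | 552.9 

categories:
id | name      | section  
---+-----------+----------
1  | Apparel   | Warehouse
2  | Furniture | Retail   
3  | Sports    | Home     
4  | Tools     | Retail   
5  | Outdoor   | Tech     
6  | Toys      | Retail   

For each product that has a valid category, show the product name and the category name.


INNER JOIN keeps only products rows whose category_id matches an id in categories. Walk through each product:
  - product 1 (Cable): category_id=NULL, no match -> dropped
  - product 2 (Stapler): category_id=6 -> matches Toys
  - product 3 (Speaker): category_id=1 -> matches Apparel
  - product 4 (Tablet): category_id=1 -> matches Apparel
So 1 of 4 rows is dropped.

SQL:
SELECT a.name, b.name AS category
FROM products a
INNER JOIN categories b ON a.category_id = b.id

Result:
name    | category
--------+---------
Stapler | Toys    
Speaker | Apparel 
Tablet  | Apparel 


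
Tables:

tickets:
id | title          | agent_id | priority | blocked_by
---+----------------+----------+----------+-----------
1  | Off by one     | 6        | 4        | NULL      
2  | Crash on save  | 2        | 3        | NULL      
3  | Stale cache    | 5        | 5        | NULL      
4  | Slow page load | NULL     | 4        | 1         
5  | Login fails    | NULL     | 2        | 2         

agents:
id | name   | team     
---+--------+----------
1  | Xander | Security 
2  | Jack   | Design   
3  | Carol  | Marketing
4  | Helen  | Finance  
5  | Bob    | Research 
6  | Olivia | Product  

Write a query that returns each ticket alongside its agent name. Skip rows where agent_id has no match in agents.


INNER JOIN keeps only tickets rows whose agent_id matches an id in agents. Walk through each ticket:
  - ticket 1 (Off by one): agent_id=6 -> matches Olivia
  - ticket 2 (Crash on save): agent_id=2 -> matches Jack
  - ticket 3 (Stale cache): agent_id=5 -> matches Bob
  - ticket 4 (Slow page load): agent_id=NULL, no match -> dropped
  - ticket 5 (Login fails): agent_id=NULL, no match -> dropped
So 2 of 5 rows are dropped.

SQL:
SELECT a.title, b.name AS agent
FROM tickets a
INNER JOIN agents b ON a.agent_id = b.id

Result:
title         | agent 
--------------+-------
Off by one    | Olivia
Crash on save | Jack  
Stale cache   | Bob   


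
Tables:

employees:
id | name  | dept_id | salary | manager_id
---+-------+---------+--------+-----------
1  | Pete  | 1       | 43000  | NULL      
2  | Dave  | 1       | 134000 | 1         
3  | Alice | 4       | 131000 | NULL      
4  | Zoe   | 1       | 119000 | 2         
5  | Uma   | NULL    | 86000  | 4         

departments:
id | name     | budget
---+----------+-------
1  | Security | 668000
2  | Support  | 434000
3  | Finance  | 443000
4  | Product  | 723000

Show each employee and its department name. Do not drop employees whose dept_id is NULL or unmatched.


LEFT JOIN keeps every row from employees (the left table); where dept_id has no match in departments, the department columns become NULL. Walk through each employee:
  - employee 1 (Pete): dept_id=1 -> matches Security
  - employee 2 (Dave): dept_id=1 -> matches Security
  - employee 3 (Alice): dept_id=4 -> matches Product
  - employee 4 (Zoe): dept_id=1 -> matches Security
  - employee 5 (Uma): dept_id=NULL, no match -> kept with NULL
All 5 rows appear; 1 has NULL department.

SQL:
SELECT a.name, b.name AS department
FROM employees a
LEFT JOIN departments b ON a.dept_id = b.id

Result:
name  | department
------+-----------
Pete  | Security  
Dave  | Security  
Alice | Product   
Zoe   | Security  
Uma   | NULL      


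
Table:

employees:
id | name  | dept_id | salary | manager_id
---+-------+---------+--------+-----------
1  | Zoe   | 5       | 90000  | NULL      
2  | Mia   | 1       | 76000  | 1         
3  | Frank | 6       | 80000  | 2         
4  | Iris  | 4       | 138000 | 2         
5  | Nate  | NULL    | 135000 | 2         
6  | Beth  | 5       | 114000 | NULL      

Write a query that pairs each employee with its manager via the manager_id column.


This is a self-join: employees is joined to a second copy of itself, matching each row's manager_id to another row's id. Use LEFT JOIN so rows with manager_id=NULL are kept.
  - employee 1 (Zoe): manager_id=NULL -> NULL
  - employee 2 (Mia): manager_id=1 -> Zoe
  - employee 3 (Frank): manager_id=2 -> Mia
  - employee 4 (Iris): manager_id=2 -> Mia
  - employee 5 (Nate): manager_id=2 -> Mia
  - employee 6 (Beth): manager_id=NULL -> NULL

SQL:
SELECT a.name AS item, b.name AS manager
FROM employees a
LEFT JOIN employees b ON a.manager_id = b.id

Result:
item  | manager
------+--------
Zoe   | NULL   
Mia   | Zoe    
Frank | Mia    
Iris  | Mia    
Nate  | Mia    
Beth  | NULL   


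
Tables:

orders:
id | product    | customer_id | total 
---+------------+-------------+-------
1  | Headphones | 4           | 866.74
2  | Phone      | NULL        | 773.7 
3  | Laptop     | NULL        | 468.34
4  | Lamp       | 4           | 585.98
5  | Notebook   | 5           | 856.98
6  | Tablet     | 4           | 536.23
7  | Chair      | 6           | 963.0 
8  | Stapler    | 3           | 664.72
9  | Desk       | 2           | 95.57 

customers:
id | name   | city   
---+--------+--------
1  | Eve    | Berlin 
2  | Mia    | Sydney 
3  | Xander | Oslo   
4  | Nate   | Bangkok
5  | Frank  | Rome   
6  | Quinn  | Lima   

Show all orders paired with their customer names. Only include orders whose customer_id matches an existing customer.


INNER JOIN keeps only orders rows whose customer_id matches an id in customers. Walk through each order:
  - order 1 (Headphones): customer_id=4 -> matches Nate
  - order 2 (Phone): customer_id=NULL, no match -> dropped
  - order 3 (Laptop): customer_id=NULL, no match -> dropped
  - order 4 (Lamp): customer_id=4 -> matches Nate
  - order 5 (Notebook): customer_id=5 -> matches Frank
  - order 6 (Tablet): customer_id=4 -> matches Nate
  - order 7 (Chair): customer_id=6 -> matches Quinn
  - order 8 (Stapler): customer_id=3 -> matches Xander
  - order 9 (Desk): customer_id=2 -> matches Mia
So 2 of 9 rows are dropped.

SQL:
SELECT a.product, b.name AS customer
FROM orders a
INNER JOIN customers b ON a.customer_id = b.id

Result:
product    | customer
-----------+---------
Headphones | Nate    
Lamp       | Nate    
Notebook   | Frank   
Tablet     | Nate    
Chair      | Quinn   
Stapler    | Xander  
Desk       | Mia     


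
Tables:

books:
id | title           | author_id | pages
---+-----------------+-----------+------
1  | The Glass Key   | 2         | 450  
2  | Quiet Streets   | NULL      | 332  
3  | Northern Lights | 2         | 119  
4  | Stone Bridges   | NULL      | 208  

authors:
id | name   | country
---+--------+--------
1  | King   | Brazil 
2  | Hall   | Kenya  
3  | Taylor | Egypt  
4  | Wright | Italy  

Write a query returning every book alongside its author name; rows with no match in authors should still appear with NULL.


LEFT JOIN keeps every row from books (the left table); where author_id has no match in authors, the author columns become NULL. Walk through each book:
  - book 1 (The Glass Key): author_id=2 -> matches Hall
  - book 2 (Quiet Streets): author_id=NULL, no match -> kept with NULL
  - book 3 (Northern Lights): author_id=2 -> matches Hall
  - book 4 (Stone Bridges): author_id=NULL, no match -> kept with NULL
All 4 rows appear; 2 have NULL author.

SQL:
SELECT a.title, b.name AS author
FROM books a
LEFT JOIN authors b ON a.author_id = b.id

Result:
title           | author
----------------+-------
The Glass Key   | Hall  
Quiet Streets   | NULL  
Northern Lights | Hall  
Stone Bridges   | NULL  


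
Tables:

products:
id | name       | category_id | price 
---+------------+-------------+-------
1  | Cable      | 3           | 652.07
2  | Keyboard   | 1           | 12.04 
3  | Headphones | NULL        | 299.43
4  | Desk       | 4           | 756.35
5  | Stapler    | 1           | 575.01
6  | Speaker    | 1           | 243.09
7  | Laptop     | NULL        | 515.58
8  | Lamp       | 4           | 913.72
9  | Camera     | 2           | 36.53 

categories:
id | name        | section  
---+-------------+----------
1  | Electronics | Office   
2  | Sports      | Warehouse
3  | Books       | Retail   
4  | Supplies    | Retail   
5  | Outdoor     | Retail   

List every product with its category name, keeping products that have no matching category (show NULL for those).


LEFT JOIN keeps every row from products (the left table); where category_id has no match in categories, the category columns become NULL. Walk through each product:
  - product 1 (Cable): category_id=3 -> matches Books
  - product 2 (Keyboard): category_id=1 -> matches Electronics
  - product 3 (Headphones): category_id=NULL, no match -> kept with NULL
  - product 4 (Desk): category_id=4 -> matches Supplies
  - product 5 (Stapler): category_id=1 -> matches Electronics
  - product 6 (Speaker): category_id=1 -> matches Electronics
  - product 7 (Laptop): category_id=NULL, no match -> kept with NULL
  - product 8 (Lamp): category_id=4 -> matches Supplies
  - product 9 (Camera): category_id=2 -> matches Sports
All 9 rows appear; 2 have NULL category.

SQL:
SELECT a.name, b.name AS category
FROM products a
LEFT JOIN categories b ON a.category_id = b.id

Result:
name       | category   
-----------+------------
Cable      | Books      
Keyboard   | Electronics
Headphones | NULL       
Desk       | Supplies   
Stapler    | Electronics
Speaker    | Electronics
Laptop     | NULL       
Lamp       | Supplies   
Camera     | Sports     


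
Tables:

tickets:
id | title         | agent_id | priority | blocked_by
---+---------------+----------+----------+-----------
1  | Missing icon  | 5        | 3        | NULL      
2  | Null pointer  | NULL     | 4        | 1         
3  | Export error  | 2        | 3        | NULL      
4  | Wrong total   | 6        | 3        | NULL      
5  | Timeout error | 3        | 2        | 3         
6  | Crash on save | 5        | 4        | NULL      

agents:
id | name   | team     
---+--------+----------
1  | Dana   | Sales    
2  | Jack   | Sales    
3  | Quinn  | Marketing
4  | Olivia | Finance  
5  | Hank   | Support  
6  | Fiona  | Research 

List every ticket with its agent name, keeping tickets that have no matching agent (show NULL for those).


LEFT JOIN keeps every row from tickets (the left table); where agent_id has no match in agents, the agent columns become NULL. Walk through each ticket:
  - ticket 1 (Missing icon): agent_id=5 -> matches Hank
  - ticket 2 (Null pointer): agent_id=NULL, no match -> kept with NULL
  - ticket 3 (Export error): agent_id=2 -> matches Jack
  - ticket 4 (Wrong total): agent_id=6 -> matches Fiona
  - ticket 5 (Timeout error): agent_id=3 -> matches Quinn
  - ticket 6 (Crash on save): agent_id=5 -> matches Hank
All 6 rows appear; 1 has NULL agent.

SQL:
SELECT a.title, b.name AS agent
FROM tickets a
LEFT JOIN agents b ON a.agent_id = b.id

Result:
title         | agent
--------------+------
Missing icon  | Hank 
Null pointer  | NULL 
Export error  | Jack 
Wrong total   | Fiona
Timeout error | Quinn
Crash on save | Hank 


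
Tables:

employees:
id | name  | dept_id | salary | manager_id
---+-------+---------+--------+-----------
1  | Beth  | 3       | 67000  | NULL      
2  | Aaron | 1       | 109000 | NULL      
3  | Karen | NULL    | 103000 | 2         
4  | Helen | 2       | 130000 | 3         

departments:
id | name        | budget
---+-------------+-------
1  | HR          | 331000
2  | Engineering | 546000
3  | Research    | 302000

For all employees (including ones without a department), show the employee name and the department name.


LEFT JOIN keeps every row from employees (the left table); where dept_id has no match in departments, the department columns become NULL. Walk through each employee:
  - employee 1 (Beth): dept_id=3 -> matches Research
  - employee 2 (Aaron): dept_id=1 -> matches HR
  - employee 3 (Karen): dept_id=NULL, no match -> kept with NULL
  - employee 4 (Helen): dept_id=2 -> matches Engineering
All 4 rows appear; 1 has NULL department.

SQL:
SELECT a.name, b.name AS department
FROM employees a
LEFT JOIN departments b ON a.dept_id = b.id

Result:
name  | department 
------+------------
Beth  | Research   
Aaron | HR         
Karen | NULL       
Helen | Engineering


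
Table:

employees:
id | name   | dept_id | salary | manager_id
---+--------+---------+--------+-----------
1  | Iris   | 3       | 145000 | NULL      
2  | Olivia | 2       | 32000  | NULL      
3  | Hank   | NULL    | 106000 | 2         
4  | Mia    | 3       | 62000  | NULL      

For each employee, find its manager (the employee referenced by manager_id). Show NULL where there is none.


This is a self-join: employees is joined to a second copy of itself, matching each row's manager_id to another row's id. Use LEFT JOIN so rows with manager_id=NULL are kept.
  - employee 1 (Iris): manager_id=NULL -> NULL
  - employee 2 (Olivia): manager_id=NULL -> NULL
  - employee 3 (Hank): manager_id=2 -> Olivia
  - employee 4 (Mia): manager_id=NULL -> NULL

SQL:
SELECT a.name AS item, b.name AS manager
FROM employees a
LEFT JOIN employees b ON a.manager_id = b.id

Result:
item   | manager
-------+--------
Iris   | NULL   
Olivia | NULL   
Hank   | Olivia 
Mia    | NULL   


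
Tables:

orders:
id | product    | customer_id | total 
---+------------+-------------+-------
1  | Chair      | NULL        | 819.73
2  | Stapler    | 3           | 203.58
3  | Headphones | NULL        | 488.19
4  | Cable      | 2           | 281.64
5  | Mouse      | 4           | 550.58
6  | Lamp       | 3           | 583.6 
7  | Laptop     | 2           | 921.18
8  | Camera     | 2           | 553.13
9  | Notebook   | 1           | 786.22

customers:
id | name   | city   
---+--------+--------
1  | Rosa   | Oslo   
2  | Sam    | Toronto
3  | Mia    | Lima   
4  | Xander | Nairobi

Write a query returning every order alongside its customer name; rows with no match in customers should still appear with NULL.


LEFT JOIN keeps every row from orders (the left table); where customer_id has no match in customers, the customer columns become NULL. Walk through each order:
  - order 1 (Chair): customer_id=NULL, no match -> kept with NULL
  - order 2 (Stapler): customer_id=3 -> matches Mia
  - order 3 (Headphones): customer_id=NULL, no match -> kept with NULL
  - order 4 (Cable): customer_id=2 -> matches Sam
  - order 5 (Mouse): customer_id=4 -> matches Xander
  - order 6 (Lamp): customer_id=3 -> matches Mia
  - order 7 (Laptop): customer_id=2 -> matches Sam
  - order 8 (Camera): customer_id=2 -> matches Sam
  - order 9 (Notebook): customer_id=1 -> matches Rosa
All 9 rows appear; 2 have NULL customer.

SQL:
SELECT a.product, b.name AS customer
FROM orders a
LEFT JOIN customers b ON a.customer_id = b.id

Result:
product    | customer
-----------+---------
Chair      | NULL    
Stapler    | Mia     
Headphones | NULL    
Cable      | Sam     
Mouse      | Xander  
Lamp       | Mia     
Laptop     | Sam     
Camera     | Sam     
Notebook   | Rosa    


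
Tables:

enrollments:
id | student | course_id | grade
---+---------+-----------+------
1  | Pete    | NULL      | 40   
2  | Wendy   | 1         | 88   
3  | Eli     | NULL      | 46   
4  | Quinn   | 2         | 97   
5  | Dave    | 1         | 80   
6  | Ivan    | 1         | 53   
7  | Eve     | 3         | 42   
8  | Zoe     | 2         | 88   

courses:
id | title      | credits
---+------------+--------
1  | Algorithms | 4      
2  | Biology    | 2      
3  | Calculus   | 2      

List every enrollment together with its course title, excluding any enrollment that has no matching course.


INNER JOIN keeps only enrollments rows whose course_id matches an id in courses. Walk through each enrollment:
  - enrollment 1 (Pete): course_id=NULL, no match -> dropped
  - enrollment 2 (Wendy): course_id=1 -> matches Algorithms
  - enrollment 3 (Eli): course_id=NULL, no match -> dropped
  - enrollment 4 (Quinn): course_id=2 -> matches Biology
  - enrollment 5 (Dave): course_id=1 -> matches Algorithms
  - enrollment 6 (Ivan): course_id=1 -> matches Algorithms
  - enrollment 7 (Eve): course_id=3 -> matches Calculus
  - enrollment 8 (Zoe): course_id=2 -> matches Biology
So 2 of 8 rows are dropped.

SQL:
SELECT a.student, b.title AS course
FROM enrollments a
INNER JOIN courses b ON a.course_id = b.id

Result:
student | course    
--------+-----------
Wendy   | Algorithms
Quinn   | Biology   
Dave    | Algorithms
Ivan    | Algorithms
Eve     | Calculus  
Zoe     | Biology   
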